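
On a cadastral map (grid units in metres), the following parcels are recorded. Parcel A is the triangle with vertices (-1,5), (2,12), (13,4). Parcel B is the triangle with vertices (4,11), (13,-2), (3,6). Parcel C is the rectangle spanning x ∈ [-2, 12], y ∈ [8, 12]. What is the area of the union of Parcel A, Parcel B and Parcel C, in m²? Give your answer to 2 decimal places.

103.67

By inclusion–exclusion:
Individual areas: |Parcel A| = 50.5, |Parcel B| = 29, |Parcel C| = 56.
|Parcel A∩Parcel B| = 17.2419.
|Parcel A∩Parcel C| = 14.4286.
|Parcel B∩Parcel C| = 4.0154.
|Parcel A∩Parcel B∩Parcel C| = 3.8533.
|Parcel A ∪ Parcel B ∪ Parcel C| = 135.5 − 35.6858 + 3.8533 = 103.67.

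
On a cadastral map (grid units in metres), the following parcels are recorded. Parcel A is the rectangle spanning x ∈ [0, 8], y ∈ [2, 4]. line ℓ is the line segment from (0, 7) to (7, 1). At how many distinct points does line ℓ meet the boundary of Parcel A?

The segment meets the boundary at (5.833,2), (3.5,4).

2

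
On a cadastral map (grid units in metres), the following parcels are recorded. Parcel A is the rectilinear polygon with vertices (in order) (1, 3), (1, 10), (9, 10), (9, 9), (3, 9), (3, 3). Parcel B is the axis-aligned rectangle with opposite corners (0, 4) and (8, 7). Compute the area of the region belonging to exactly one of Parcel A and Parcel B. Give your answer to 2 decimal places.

32.00

|Parcel A| = 20, |Parcel B| = 24, |Parcel A∩Parcel B| = 6.
|Parcel A △ Parcel B| = |Parcel A| + |Parcel B| − 2·|Parcel A∩Parcel B| = 20 + 24 − 12 = 32.00.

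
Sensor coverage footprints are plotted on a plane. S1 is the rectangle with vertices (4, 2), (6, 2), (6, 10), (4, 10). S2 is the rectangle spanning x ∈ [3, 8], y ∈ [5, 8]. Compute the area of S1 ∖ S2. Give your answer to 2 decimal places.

|S1∩S2|: x∈[4,6], y∈[5,8] → 2·3 = 6.
|S1| = 16.
|S1 ∖ S2| = |S1| − |S1∩S2| = 16 − 6 = 10.00.

10.00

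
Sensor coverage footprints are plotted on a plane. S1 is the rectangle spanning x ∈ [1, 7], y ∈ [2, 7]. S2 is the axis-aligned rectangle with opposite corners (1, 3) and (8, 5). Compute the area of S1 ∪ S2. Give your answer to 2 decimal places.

By inclusion–exclusion:
Individual areas: |S1| = 30, |S2| = 14.
|S1∩S2|: x∈[1,7], y∈[3,5] → 6·2 = 12.
|S1 ∪ S2| = 44 − 12 = 32.00.

32.00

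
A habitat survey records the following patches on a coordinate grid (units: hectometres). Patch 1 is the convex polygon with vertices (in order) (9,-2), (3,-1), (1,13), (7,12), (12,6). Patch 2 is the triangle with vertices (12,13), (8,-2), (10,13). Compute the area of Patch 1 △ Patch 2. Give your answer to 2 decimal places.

111.74

|Patch 1| = 111, |Patch 2| = 15, |Patch 1∩Patch 2| = 7.1317.
|Patch 1 △ Patch 2| = |Patch 1| + |Patch 2| − 2·|Patch 1∩Patch 2| = 111 + 15 − 14.2633 = 111.74.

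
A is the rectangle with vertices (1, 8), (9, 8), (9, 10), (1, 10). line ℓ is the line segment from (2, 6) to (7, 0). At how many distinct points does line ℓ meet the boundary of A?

The segment lies entirely outside A and never meets its boundary.

0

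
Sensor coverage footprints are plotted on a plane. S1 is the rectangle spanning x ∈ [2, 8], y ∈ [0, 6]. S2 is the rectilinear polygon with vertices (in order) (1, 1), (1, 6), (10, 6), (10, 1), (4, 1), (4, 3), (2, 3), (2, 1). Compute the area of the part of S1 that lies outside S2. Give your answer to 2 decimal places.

|S1| = 36, |S1∩S2| = 26.
|S1 ∖ S2| = |S1| − |S1∩S2| = 36 − 26 = 10.00.

10.00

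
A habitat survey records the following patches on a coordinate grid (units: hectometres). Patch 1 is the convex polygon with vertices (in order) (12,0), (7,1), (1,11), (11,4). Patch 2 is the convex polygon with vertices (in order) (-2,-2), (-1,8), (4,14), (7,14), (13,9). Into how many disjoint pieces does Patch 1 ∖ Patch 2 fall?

Patch 1 ∖ Patch 2 splits into 2 disjoint pieces (area 22.1116, area 0.0319).

2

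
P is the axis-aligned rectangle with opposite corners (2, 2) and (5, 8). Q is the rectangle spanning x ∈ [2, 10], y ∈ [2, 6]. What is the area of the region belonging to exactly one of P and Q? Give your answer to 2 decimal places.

26.00

|P∩Q|: x∈[2,5], y∈[2,6] → 3·4 = 12.
|P △ Q| = |P| + |Q| − 2·|P∩Q| = 18 + 32 − 24 = 26.00.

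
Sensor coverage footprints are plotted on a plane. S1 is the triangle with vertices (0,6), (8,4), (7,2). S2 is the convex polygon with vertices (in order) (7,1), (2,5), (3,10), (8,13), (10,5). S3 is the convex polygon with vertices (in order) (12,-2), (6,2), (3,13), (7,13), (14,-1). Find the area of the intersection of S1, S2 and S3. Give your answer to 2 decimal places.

The intersection is the polygon with vertices (7,2), (5.815,2.677), (5.268,4.683), (8,4).
By the shoelace formula its area is 4.08.

4.08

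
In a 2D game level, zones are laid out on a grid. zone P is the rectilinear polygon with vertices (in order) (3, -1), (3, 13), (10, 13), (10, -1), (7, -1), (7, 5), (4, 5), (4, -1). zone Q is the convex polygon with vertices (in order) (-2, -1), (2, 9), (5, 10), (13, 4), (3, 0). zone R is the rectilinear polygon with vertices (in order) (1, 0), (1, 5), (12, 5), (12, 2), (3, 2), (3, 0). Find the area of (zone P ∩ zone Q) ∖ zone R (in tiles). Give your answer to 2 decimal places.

|zone P ∩ zone Q| = 38.1583.
|(zone P ∩ zone Q) ∩ zone R| = 11.2.
|(zone P ∩ zone Q) ∖ zone R| = 38.1583 − 11.2 = 26.96.

26.96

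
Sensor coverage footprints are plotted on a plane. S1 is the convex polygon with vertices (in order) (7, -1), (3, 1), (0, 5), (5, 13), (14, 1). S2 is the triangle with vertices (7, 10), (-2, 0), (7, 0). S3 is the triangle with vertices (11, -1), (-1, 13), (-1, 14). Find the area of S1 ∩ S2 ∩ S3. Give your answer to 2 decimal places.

1.18

The intersection is the polygon with vertices (4.459,7.176), (7,4), (7,3.667), (4.22,6.911).
By the shoelace formula its area is 1.18.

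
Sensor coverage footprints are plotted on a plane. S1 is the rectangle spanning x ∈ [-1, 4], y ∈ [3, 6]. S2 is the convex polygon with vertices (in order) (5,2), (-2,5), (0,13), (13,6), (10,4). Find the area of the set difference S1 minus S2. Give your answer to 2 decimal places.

2.88

|S1| = 15, |S1∩S2| = 12.119.
|S1 ∖ S2| = |S1| − |S1∩S2| = 15 − 12.119 = 2.88.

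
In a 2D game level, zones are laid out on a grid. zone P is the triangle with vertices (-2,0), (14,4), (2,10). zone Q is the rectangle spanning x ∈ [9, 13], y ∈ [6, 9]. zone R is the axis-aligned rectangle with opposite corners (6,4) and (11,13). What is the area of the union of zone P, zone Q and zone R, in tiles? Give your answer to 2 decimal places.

109.25

By inclusion–exclusion:
Individual areas: |zone P| = 72, |zone Q| = 12, |zone R| = 45.
|zone P∩zone Q| = 0.25.
|zone P∩zone R| = 13.75.
|zone Q∩zone R|: x∈[9,11], y∈[6,9] → 2·3 = 6.
|zone P∩zone Q∩zone R| = 0.25.
|zone P ∪ zone Q ∪ zone R| = 129 − 20 + 0.25 = 109.25.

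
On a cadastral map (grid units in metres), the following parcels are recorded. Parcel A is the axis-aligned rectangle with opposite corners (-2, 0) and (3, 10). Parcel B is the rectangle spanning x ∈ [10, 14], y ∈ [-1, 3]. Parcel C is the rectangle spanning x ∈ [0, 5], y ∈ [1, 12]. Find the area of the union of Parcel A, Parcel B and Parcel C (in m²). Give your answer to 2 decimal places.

94.00

By inclusion–exclusion:
Individual areas: |Parcel A| = 50, |Parcel B| = 16, |Parcel C| = 55.
|Parcel A∩Parcel B| = 0 (no overlap).
|Parcel A∩Parcel C|: x∈[0,3], y∈[1,10] → 3·9 = 27.
|Parcel B∩Parcel C| = 0 (no overlap).
|Parcel A∩Parcel B∩Parcel C| = 0.
|Parcel A ∪ Parcel B ∪ Parcel C| = 121 − 27 + 0 = 94.00.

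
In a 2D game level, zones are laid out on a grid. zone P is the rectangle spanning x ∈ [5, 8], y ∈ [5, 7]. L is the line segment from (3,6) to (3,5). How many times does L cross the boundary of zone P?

The segment lies entirely outside zone P and never meets its boundary.

0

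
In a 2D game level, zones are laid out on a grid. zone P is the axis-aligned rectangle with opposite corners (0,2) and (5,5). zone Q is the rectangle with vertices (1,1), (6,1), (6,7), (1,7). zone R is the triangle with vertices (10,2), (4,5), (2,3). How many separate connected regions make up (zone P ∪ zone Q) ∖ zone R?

1

(zone P ∪ zone Q) ∖ zone R is a single connected region.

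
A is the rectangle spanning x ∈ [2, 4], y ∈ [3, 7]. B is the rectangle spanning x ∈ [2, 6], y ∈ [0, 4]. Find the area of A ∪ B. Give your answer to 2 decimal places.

22.00

By inclusion–exclusion:
Individual areas: |A| = 8, |B| = 16.
|A∩B|: x∈[2,4], y∈[3,4] → 2·1 = 2.
|A ∪ B| = 24 − 2 = 22.00.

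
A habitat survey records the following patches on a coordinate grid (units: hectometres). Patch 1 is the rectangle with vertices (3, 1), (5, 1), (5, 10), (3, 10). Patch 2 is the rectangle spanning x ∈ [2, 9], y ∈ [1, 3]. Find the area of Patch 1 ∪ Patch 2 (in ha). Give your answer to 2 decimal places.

28.00

By inclusion–exclusion:
Individual areas: |Patch 1| = 18, |Patch 2| = 14.
|Patch 1∩Patch 2|: x∈[3,5], y∈[1,3] → 2·2 = 4.
|Patch 1 ∪ Patch 2| = 32 − 4 = 28.00.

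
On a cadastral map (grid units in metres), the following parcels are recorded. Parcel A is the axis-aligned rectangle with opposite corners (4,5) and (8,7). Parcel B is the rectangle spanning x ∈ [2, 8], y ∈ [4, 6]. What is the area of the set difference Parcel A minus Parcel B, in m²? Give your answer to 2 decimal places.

4.00

|Parcel A∩Parcel B|: x∈[4,8], y∈[5,6] → 4·1 = 4.
|Parcel A| = 8.
|Parcel A ∖ Parcel B| = |Parcel A| − |Parcel A∩Parcel B| = 8 − 4 = 4.00.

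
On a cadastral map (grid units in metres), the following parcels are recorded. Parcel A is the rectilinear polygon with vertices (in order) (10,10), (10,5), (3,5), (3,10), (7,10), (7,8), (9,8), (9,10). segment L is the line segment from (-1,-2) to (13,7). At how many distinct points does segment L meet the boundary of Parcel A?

The segment meets the boundary at (10,5.071), (9.889,5).

2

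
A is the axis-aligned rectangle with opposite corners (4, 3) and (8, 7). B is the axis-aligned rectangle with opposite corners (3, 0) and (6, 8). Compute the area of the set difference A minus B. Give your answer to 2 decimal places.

|A∩B|: x∈[4,6], y∈[3,7] → 2·4 = 8.
|A| = 16.
|A ∖ B| = |A| − |A∩B| = 16 − 8 = 8.00.

8.00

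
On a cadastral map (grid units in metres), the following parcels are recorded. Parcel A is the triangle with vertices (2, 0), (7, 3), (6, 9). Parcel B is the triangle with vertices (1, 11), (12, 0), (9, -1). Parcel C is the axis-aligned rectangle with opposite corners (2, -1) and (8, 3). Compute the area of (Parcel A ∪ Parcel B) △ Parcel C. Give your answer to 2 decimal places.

|Parcel A ∪ Parcel B| = 33.7394.
|(Parcel A ∪ Parcel B) ∩ Parcel C| = 7.4881.
|(Parcel A ∪ Parcel B) △ Parcel C| = 33.7394 + 24 − 14.9762 = 42.76.

42.76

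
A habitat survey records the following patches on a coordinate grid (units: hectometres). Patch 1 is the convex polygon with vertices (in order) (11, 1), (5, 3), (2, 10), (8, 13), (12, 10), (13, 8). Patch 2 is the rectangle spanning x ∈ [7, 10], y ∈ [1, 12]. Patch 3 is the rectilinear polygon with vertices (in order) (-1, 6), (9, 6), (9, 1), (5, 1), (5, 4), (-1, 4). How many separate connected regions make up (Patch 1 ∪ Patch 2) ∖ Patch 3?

2

(Patch 1 ∪ Patch 2) ∖ Patch 3 splits into 2 disjoint pieces (area 67.5714, area 0.2143).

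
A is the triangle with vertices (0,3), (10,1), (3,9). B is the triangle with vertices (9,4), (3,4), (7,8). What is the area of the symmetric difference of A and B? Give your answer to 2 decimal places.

|A| = 33, |B| = 12, |A∩B| = 5.1042.
|A △ B| = |A| + |B| − 2·|A∩B| = 33 + 12 − 10.2083 = 34.79.

34.79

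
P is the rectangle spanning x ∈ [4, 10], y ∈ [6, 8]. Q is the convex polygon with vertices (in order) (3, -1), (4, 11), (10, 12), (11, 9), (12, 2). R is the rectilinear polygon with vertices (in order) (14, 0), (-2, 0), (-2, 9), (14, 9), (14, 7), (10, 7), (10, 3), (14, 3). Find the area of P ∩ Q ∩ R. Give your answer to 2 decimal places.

The intersection is the polygon with vertices (4,8), (10,8), (10,7), (10,6), (4,6).
By the shoelace formula its area is 12.00.

12.00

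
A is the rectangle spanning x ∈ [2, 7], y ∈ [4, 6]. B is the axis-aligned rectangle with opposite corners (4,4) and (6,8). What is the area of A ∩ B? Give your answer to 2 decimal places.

|A∩B|: x∈[4,6], y∈[4,6] → 2·2 = 4.

4.00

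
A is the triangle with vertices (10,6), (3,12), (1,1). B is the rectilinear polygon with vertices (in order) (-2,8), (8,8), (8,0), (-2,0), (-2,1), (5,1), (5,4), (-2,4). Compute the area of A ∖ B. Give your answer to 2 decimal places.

|A| = 44.5, |A∩B| = 24.1494.
|A ∖ B| = |A| − |A∩B| = 44.5 − 24.1494 = 20.35.

20.35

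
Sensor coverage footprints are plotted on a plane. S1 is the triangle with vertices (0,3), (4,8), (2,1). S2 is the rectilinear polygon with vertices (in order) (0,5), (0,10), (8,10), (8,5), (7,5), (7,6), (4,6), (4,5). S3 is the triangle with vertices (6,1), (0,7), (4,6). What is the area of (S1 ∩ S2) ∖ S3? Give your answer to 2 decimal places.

0.84

|S1 ∩ S2| = 2.3143.
|(S1 ∩ S2) ∩ S3| = 1.4698.
|(S1 ∩ S2) ∖ S3| = 2.3143 − 1.4698 = 0.84.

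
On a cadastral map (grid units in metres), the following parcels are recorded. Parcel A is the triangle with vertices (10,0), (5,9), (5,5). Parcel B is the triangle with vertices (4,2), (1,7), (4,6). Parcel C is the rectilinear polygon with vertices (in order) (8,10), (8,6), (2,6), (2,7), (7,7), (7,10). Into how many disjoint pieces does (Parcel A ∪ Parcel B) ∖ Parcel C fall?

3

(Parcel A ∪ Parcel B) ∖ Parcel C splits into 3 disjoint pieces (area 7.5, area 1.1111, area 5.3333).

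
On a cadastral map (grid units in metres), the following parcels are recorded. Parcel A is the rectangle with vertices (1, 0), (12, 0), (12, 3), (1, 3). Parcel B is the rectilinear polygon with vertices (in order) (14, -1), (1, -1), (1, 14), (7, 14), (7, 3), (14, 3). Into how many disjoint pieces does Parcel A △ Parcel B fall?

Parcel A △ Parcel B splits into 2 disjoint pieces (area 19, area 66).

2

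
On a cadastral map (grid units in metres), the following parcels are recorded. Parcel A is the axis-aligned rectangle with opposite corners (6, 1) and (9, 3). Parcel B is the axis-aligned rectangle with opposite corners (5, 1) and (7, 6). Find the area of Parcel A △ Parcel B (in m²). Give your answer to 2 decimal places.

|Parcel A∩Parcel B|: x∈[6,7], y∈[1,3] → 1·2 = 2.
|Parcel A △ Parcel B| = |Parcel A| + |Parcel B| − 2·|Parcel A∩Parcel B| = 6 + 10 − 4 = 12.00.

12.00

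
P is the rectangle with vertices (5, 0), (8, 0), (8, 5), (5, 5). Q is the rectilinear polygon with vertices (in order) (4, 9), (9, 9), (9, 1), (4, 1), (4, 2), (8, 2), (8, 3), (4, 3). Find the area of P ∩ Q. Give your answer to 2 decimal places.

9.00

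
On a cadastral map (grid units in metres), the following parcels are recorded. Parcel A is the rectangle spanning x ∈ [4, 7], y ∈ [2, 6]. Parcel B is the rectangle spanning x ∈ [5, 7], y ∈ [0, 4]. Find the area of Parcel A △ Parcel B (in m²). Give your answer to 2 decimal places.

|Parcel A∩Parcel B|: x∈[5,7], y∈[2,4] → 2·2 = 4.
|Parcel A △ Parcel B| = |Parcel A| + |Parcel B| − 2·|Parcel A∩Parcel B| = 12 + 8 − 8 = 12.00.

12.00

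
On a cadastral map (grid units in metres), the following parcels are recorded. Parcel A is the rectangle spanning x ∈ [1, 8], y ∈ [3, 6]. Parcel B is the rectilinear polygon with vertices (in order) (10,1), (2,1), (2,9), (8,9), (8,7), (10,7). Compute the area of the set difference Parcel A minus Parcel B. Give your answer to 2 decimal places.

3.00

|Parcel A| = 21, |Parcel A∩Parcel B| = 18.
|Parcel A ∖ Parcel B| = |Parcel A| − |Parcel A∩Parcel B| = 21 − 18 = 3.00.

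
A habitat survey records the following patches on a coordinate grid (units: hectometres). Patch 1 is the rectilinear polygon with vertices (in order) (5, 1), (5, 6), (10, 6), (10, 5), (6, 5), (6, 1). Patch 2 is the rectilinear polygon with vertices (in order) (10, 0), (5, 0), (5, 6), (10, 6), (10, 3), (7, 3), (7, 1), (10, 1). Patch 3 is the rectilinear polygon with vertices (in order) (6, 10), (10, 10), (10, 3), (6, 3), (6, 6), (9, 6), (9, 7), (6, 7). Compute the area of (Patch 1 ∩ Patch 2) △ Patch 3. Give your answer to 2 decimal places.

26.00

|Patch 1 ∩ Patch 2| = 9.
|(Patch 1 ∩ Patch 2) ∩ Patch 3| = 4.
|(Patch 1 ∩ Patch 2) △ Patch 3| = 9 + 25 − 8 = 26.00.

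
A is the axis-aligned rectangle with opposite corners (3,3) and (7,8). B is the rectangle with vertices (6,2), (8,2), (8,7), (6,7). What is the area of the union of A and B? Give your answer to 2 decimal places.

26.00

By inclusion–exclusion:
Individual areas: |A| = 20, |B| = 10.
|A∩B|: x∈[6,7], y∈[3,7] → 1·4 = 4.
|A ∪ B| = 30 − 4 = 26.00.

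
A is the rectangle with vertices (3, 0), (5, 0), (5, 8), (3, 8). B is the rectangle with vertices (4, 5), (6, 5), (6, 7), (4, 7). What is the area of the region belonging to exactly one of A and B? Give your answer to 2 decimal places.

16.00

|A∩B|: x∈[4,5], y∈[5,7] → 1·2 = 2.
|A △ B| = |A| + |B| − 2·|A∩B| = 16 + 4 − 4 = 16.00.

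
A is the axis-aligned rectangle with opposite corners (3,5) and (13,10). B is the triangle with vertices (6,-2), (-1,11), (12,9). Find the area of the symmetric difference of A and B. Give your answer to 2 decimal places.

52.73

|A| = 50, |B| = 77.5, |A∩B| = 37.3864.
|A △ B| = |A| + |B| − 2·|A∩B| = 50 + 77.5 − 74.7727 = 52.73.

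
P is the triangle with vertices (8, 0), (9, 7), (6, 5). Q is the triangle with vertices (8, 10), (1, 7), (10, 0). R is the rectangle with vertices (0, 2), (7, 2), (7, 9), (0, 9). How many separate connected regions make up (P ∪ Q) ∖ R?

(P ∪ Q) ∖ R is a single connected region.

1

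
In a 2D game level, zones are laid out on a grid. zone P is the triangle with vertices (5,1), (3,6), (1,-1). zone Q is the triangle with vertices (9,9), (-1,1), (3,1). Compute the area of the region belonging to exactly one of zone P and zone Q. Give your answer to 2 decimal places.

16.52

|zone P| = 12, |zone Q| = 16, |zone P∩zone Q| = 5.7414.
|zone P △ zone Q| = |zone P| + |zone Q| − 2·|zone P∩zone Q| = 12 + 16 − 11.4828 = 16.52.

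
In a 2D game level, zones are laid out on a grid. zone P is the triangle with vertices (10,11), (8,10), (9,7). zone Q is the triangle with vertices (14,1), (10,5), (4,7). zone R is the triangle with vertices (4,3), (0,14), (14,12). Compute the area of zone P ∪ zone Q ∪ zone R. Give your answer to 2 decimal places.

By inclusion–exclusion:
Individual areas: |zone P| = 3.5, |zone Q| = 8, |zone R| = 73.
|zone P∩zone Q| = 0.
|zone P∩zone R| = 3.4276.
|zone Q∩zone R| = 1.1532.
|zone P∩zone Q∩zone R| = 0.
|zone P ∪ zone Q ∪ zone R| = 84.5 − 4.5808 + 0 = 79.92.

79.92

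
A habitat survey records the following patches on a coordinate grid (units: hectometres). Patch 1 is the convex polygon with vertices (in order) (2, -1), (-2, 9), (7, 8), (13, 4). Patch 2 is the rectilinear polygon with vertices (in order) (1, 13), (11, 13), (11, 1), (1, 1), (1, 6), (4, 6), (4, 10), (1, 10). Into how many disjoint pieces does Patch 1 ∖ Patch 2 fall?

Patch 1 ∖ Patch 2 splits into 3 disjoint pieces (area 5.2, area 18.25, area 2.2424).

3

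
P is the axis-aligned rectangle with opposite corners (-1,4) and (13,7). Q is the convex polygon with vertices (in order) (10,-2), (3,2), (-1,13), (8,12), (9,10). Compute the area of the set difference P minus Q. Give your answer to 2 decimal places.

|P| = 42, |P∩Q| = 22.9432.
|P ∖ Q| = |P| − |P∩Q| = 42 − 22.9432 = 19.06.

19.06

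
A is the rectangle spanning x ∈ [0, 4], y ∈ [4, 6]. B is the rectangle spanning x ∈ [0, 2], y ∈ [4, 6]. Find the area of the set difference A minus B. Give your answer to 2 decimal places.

4.00

|A∩B|: x∈[0,2], y∈[4,6] → 2·2 = 4.
|A| = 8.
|A ∖ B| = |A| − |A∩B| = 8 − 4 = 4.00.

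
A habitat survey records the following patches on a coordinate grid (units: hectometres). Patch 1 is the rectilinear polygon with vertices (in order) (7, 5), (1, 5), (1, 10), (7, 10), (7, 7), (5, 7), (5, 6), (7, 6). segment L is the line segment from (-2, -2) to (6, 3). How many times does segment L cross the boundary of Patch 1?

The segment lies entirely outside Patch 1 and never meets its boundary.

0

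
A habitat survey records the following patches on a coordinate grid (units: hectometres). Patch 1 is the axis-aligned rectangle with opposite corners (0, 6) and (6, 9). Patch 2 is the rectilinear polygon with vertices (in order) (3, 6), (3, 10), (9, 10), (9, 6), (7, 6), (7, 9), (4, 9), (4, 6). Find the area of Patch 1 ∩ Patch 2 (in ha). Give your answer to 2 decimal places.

3.00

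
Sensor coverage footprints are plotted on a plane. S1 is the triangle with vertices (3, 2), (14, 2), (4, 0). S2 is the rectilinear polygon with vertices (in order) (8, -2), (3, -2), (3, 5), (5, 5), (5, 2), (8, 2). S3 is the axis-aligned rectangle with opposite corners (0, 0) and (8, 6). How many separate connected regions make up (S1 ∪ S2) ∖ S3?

(S1 ∪ S2) ∖ S3 splits into 2 disjoint pieces (area 3.6, area 10).

2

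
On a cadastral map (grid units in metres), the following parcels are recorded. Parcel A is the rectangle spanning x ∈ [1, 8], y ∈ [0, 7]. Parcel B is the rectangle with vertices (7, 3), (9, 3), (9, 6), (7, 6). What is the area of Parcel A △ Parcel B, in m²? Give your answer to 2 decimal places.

49.00

|Parcel A∩Parcel B|: x∈[7,8], y∈[3,6] → 1·3 = 3.
|Parcel A △ Parcel B| = |Parcel A| + |Parcel B| − 2·|Parcel A∩Parcel B| = 49 + 6 − 6 = 49.00.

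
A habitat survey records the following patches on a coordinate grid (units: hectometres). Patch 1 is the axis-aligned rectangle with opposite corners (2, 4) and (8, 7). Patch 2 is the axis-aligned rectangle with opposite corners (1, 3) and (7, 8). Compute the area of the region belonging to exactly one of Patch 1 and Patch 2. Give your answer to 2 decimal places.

18.00

|Patch 1∩Patch 2|: x∈[2,7], y∈[4,7] → 5·3 = 15.
|Patch 1 △ Patch 2| = |Patch 1| + |Patch 2| − 2·|Patch 1∩Patch 2| = 18 + 30 − 30 = 18.00.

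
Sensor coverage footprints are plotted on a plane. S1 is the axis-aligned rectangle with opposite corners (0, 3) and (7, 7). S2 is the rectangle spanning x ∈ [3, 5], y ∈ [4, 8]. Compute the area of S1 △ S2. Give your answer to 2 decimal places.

24.00

|S1∩S2|: x∈[3,5], y∈[4,7] → 2·3 = 6.
|S1 △ S2| = |S1| + |S2| − 2·|S1∩S2| = 28 + 8 − 12 = 24.00.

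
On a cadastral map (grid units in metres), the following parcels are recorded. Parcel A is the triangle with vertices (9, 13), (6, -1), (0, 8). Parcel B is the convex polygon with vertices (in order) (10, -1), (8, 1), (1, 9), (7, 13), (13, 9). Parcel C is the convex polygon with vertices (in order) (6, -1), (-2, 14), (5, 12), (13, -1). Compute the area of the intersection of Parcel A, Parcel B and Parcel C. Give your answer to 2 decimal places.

27.56

The intersection is the polygon with vertices (1.262,8.701), (5.561,11.089), (7.808,7.437), (6.738,2.443).
By the shoelace formula its area is 27.56.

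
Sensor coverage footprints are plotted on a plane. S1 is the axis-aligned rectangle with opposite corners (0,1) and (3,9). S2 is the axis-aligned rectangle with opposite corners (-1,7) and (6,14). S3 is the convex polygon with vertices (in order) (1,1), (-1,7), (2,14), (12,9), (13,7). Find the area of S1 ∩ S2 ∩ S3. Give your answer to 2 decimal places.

The intersection is the polygon with vertices (3,9), (3,7), (0,7), (0,9).
By the shoelace formula its area is 6.00.

6.00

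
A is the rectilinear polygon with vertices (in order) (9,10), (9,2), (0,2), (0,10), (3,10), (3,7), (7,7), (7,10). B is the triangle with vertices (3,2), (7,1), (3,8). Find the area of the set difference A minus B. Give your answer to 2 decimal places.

50.00

|A| = 60, |A∩B| = 10.
|A ∖ B| = |A| − |A∩B| = 60 − 10 = 50.00.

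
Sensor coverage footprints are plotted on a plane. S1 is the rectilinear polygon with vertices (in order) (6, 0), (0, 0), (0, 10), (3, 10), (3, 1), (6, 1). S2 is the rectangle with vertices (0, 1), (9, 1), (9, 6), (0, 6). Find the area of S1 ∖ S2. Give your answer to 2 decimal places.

18.00

|S1| = 33, |S1∩S2| = 15.
|S1 ∖ S2| = |S1| − |S1∩S2| = 33 − 15 = 18.00.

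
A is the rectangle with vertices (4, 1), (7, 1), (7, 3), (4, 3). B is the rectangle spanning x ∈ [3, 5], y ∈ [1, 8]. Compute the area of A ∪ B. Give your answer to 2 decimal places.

18.00

By inclusion–exclusion:
Individual areas: |A| = 6, |B| = 14.
|A∩B|: x∈[4,5], y∈[1,3] → 1·2 = 2.
|A ∪ B| = 20 − 2 = 18.00.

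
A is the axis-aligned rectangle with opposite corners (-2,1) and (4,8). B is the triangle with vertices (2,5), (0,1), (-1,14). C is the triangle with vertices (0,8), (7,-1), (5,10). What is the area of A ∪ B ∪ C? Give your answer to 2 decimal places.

65.65

By inclusion–exclusion:
Individual areas: |A| = 42, |B| = 15, |C| = 29.5.
|A∩B| = 10.3846.
|A∩C| = 10.2857.
|B∩C| = 1.3015.
|A∩B∩C| = 1.125.
|A ∪ B ∪ C| = 86.5 − 21.9718 + 1.125 = 65.65.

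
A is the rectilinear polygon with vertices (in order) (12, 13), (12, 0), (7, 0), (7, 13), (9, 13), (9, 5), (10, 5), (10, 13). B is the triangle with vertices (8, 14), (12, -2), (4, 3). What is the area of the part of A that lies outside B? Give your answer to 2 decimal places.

|A| = 57, |A∩B| = 32.8057.
|A ∖ B| = |A| − |A∩B| = 57 − 32.8057 = 24.19.

24.19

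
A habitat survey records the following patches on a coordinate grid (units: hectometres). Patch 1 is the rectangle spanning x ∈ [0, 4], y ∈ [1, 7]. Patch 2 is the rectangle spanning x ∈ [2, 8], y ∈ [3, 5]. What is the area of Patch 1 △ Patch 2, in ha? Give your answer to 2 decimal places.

28.00

|Patch 1∩Patch 2|: x∈[2,4], y∈[3,5] → 2·2 = 4.
|Patch 1 △ Patch 2| = |Patch 1| + |Patch 2| − 2·|Patch 1∩Patch 2| = 24 + 12 − 8 = 28.00.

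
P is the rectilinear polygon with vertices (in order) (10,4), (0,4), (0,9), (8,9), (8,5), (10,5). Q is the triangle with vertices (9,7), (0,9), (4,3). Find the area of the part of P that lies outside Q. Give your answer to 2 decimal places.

20.47

|P| = 42, |P∩Q| = 21.5306.
|P ∖ Q| = |P| − |P∩Q| = 42 − 21.5306 = 20.47.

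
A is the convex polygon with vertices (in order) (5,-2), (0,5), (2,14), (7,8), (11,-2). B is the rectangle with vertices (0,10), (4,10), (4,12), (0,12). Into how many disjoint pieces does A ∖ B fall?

2

A ∖ B splits into 2 disjoint pieces (area 83.1222, area 2.1111).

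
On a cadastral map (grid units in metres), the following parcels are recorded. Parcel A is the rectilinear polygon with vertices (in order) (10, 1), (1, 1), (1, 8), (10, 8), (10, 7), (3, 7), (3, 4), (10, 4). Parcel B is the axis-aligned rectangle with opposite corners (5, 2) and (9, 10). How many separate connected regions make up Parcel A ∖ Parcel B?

Parcel A ∖ Parcel B splits into 2 disjoint pieces (area 29, area 1).

2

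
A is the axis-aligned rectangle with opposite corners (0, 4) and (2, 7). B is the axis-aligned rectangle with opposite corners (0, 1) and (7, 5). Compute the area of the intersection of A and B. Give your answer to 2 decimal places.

2.00

|A∩B|: x∈[0,2], y∈[4,5] → 2·1 = 2.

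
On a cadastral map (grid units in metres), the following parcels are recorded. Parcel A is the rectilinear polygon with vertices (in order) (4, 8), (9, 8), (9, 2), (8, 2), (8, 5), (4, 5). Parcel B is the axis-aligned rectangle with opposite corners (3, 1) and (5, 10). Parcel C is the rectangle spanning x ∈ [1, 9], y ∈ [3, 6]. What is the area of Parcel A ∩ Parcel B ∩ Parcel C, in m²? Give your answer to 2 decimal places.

The intersection is the polygon with vertices (5,5), (4,5), (4,6), (5,6).
By the shoelace formula its area is 1.00.

1.00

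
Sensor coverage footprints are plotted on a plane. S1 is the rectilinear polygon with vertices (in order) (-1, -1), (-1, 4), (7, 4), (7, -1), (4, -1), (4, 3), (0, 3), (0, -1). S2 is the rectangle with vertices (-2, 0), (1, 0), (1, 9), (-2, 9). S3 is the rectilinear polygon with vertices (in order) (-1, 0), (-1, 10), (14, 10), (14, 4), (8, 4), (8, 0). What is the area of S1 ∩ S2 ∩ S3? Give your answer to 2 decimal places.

5.00

The intersection is the polygon with vertices (1,4), (1,3), (0,3), (0,0), (-1,0), (-1,4).
By the shoelace formula its area is 5.00.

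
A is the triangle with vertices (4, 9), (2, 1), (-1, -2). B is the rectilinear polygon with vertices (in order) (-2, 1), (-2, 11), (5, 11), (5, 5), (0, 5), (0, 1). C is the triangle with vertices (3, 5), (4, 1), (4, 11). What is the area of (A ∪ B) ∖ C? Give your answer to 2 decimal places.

54.36

|A ∪ B| = 57.3636.
|(A ∪ B) ∩ C| = 3.
|(A ∪ B) ∖ C| = 57.3636 − 3 = 54.36.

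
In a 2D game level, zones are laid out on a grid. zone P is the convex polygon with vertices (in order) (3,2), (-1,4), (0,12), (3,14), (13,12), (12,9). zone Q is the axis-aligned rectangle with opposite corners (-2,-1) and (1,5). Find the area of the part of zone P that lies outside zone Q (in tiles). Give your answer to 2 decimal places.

102.06

|zone P| = 105, |zone P∩zone Q| = 2.9375.
|zone P ∖ zone Q| = |zone P| − |zone P∩zone Q| = 105 − 2.9375 = 102.06.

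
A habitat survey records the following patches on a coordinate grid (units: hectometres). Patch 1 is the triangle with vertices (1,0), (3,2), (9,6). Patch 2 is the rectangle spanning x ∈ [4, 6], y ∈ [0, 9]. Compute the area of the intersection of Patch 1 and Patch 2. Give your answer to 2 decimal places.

The intersection is the polygon with vertices (6,4), (6,3.75), (4,2.25), (4,2.667).
By the shoelace formula its area is 0.67.

0.67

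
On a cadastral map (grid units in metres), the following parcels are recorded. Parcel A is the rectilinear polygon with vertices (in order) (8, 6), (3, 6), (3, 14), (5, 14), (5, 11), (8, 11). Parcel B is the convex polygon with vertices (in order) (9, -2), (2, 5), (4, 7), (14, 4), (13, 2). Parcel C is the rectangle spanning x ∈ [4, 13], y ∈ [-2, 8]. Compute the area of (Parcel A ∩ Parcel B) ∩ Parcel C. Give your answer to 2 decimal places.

1.67

The region (Parcel A ∩ Parcel B) ∩ Parcel C is the polygon with vertices (7.333,6), (4,6), (4,7).
By the shoelace formula its area is 1.67.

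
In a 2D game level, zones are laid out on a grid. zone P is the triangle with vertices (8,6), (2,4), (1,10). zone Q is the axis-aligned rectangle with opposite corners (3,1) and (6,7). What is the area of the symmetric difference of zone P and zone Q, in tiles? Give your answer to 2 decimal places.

24.00

|zone P| = 19, |zone Q| = 18, |zone P∩zone Q| = 6.5.
|zone P △ zone Q| = |zone P| + |zone Q| − 2·|zone P∩zone Q| = 19 + 18 − 13 = 24.00.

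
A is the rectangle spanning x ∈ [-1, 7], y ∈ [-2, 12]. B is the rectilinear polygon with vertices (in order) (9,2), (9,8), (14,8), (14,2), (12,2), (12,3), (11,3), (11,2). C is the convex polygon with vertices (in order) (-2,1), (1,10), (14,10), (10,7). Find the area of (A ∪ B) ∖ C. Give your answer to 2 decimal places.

|A ∪ B| = 141.
|(A ∪ B) ∩ C| = 47.9167.
|(A ∪ B) ∖ C| = 141 − 47.9167 = 93.08.

93.08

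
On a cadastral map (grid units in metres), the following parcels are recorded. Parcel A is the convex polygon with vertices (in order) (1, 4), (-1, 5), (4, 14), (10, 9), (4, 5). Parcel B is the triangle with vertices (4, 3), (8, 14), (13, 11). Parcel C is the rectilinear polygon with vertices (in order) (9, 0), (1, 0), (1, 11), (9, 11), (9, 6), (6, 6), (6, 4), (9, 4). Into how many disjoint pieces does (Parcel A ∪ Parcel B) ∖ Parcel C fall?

3

(Parcel A ∪ Parcel B) ∖ Parcel C splits into 3 disjoint pieces (area 4.6, area 23.9948, area 0.8403).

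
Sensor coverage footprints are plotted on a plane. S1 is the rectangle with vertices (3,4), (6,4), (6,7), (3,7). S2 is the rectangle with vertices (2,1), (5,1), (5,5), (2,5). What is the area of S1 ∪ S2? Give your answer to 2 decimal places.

19.00

By inclusion–exclusion:
Individual areas: |S1| = 9, |S2| = 12.
|S1∩S2|: x∈[3,5], y∈[4,5] → 2·1 = 2.
|S1 ∪ S2| = 21 − 2 = 19.00.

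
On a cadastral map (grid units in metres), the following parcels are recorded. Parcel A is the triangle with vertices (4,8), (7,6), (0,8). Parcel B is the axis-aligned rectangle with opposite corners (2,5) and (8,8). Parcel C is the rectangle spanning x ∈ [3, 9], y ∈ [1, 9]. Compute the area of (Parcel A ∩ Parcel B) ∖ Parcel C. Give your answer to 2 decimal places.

|Parcel A ∩ Parcel B| = 3.4286.
|(Parcel A ∩ Parcel B) ∩ Parcel C| = 2.7143.
|(Parcel A ∩ Parcel B) ∖ Parcel C| = 3.4286 − 2.7143 = 0.71.

0.71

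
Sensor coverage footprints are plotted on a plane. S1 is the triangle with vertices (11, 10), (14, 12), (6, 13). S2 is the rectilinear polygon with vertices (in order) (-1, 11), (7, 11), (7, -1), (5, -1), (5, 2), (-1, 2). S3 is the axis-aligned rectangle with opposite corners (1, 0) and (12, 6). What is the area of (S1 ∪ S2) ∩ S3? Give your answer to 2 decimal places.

28.00

The region (S1 ∪ S2) ∩ S3 is the polygon with vertices (7,0), (5,0), (5,2), (1,2), (1,6), (7,6).
By the shoelace formula its area is 28.00.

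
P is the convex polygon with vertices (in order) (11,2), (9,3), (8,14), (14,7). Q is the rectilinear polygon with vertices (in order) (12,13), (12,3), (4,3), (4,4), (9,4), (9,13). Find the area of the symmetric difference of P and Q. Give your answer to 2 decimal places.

|P| = 36, |Q| = 35, |P∩Q| = 24.1621.
|P △ Q| = |P| + |Q| − 2·|P∩Q| = 36 + 35 − 48.3242 = 22.68.

22.68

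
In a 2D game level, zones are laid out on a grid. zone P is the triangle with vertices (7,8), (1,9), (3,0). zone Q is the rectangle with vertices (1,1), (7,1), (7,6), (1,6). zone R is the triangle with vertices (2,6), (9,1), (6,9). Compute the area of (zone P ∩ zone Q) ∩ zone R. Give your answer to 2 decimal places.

The region (zone P ∩ zone Q) ∩ zone R is the polygon with vertices (6,6), (4.947,3.895), (2,6).
By the shoelace formula its area is 4.21.

4.21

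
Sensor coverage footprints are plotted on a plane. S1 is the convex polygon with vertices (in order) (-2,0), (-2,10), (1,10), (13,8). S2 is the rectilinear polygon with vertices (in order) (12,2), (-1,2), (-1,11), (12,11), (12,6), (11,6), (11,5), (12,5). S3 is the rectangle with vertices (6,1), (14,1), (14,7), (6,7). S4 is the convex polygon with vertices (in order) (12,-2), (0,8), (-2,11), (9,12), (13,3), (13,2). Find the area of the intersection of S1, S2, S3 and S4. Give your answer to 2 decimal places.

7.00

The intersection is the polygon with vertices (6,7), (11.125,7), (6,4.267).
By the shoelace formula its area is 7.00.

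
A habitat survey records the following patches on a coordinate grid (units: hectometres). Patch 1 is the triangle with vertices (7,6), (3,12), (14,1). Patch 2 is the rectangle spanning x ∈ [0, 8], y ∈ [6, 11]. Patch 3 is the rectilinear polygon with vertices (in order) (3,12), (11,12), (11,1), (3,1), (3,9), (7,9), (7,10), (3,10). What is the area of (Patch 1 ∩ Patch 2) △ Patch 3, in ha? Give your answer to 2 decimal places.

80.33

|Patch 1 ∩ Patch 2| = 5.3333.
|(Patch 1 ∩ Patch 2) ∩ Patch 3| = 4.5.
|(Patch 1 ∩ Patch 2) △ Patch 3| = 5.3333 + 84 − 9 = 80.33.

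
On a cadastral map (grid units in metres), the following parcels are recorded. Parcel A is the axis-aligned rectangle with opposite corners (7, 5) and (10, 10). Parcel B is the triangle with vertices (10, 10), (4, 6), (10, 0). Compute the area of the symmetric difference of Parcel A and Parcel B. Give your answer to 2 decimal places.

|Parcel A| = 15, |Parcel B| = 30, |Parcel A∩Parcel B| = 12.
|Parcel A △ Parcel B| = |Parcel A| + |Parcel B| − 2·|Parcel A∩Parcel B| = 15 + 30 − 24 = 21.00.

21.00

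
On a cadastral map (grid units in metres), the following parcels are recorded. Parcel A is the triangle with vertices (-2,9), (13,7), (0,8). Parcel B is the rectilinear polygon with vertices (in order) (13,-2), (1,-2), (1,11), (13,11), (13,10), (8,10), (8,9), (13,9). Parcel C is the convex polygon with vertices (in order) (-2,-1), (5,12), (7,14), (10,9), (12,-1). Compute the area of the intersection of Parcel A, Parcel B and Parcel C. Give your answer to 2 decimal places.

The intersection is the polygon with vertices (2.733,7.79), (3.024,8.33), (10.329,7.356), (10.359,7.203).
By the shoelace formula its area is 2.69.

2.69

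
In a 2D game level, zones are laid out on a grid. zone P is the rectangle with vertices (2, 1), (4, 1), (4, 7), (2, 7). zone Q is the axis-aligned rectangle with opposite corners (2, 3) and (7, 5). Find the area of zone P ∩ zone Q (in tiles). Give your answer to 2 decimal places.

4.00

|zone P∩zone Q|: x∈[2,4], y∈[3,5] → 2·2 = 4.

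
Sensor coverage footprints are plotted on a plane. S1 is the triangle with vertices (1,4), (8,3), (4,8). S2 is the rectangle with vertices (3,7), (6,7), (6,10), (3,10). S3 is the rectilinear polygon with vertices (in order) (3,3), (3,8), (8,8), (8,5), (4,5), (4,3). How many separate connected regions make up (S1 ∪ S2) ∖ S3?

(S1 ∪ S2) ∖ S3 splits into 3 disjoint pieces (area 5.2571, area 2.9524, area 6).

3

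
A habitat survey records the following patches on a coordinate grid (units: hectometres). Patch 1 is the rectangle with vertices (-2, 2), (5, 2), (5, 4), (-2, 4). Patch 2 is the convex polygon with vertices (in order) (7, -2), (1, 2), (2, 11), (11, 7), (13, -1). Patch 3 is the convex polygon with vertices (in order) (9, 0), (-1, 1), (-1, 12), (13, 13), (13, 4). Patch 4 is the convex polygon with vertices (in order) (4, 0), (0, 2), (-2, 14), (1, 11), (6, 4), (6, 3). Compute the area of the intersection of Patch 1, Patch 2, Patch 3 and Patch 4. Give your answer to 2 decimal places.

The intersection is the polygon with vertices (1,2), (1.222,4), (5,4), (5,2).
By the shoelace formula its area is 7.78.

7.78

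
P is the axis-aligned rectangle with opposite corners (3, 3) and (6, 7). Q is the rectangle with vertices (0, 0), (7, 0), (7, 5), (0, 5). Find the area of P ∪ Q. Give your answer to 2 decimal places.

By inclusion–exclusion:
Individual areas: |P| = 12, |Q| = 35.
|P∩Q|: x∈[3,6], y∈[3,5] → 3·2 = 6.
|P ∪ Q| = 47 − 6 = 41.00.

41.00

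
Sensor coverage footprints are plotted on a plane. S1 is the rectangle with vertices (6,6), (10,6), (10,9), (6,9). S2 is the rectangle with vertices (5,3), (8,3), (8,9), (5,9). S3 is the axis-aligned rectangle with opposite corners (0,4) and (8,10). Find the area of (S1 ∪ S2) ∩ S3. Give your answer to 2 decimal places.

15.00

The region (S1 ∪ S2) ∩ S3 is the polygon with vertices (8,4), (5,4), (5,9), (6,9), (8,9), (8,6).
By the shoelace formula its area is 15.00.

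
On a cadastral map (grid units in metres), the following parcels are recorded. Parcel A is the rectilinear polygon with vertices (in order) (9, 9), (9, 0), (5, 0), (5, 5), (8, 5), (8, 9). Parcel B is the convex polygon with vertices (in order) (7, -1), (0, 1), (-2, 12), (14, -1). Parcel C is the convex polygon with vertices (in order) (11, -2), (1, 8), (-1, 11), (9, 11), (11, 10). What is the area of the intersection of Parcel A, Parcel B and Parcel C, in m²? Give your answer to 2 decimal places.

The intersection is the polygon with vertices (5,5), (6.615,5), (9,3.062), (9,0), (5,4).
By the shoelace formula its area is 9.69.

9.69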